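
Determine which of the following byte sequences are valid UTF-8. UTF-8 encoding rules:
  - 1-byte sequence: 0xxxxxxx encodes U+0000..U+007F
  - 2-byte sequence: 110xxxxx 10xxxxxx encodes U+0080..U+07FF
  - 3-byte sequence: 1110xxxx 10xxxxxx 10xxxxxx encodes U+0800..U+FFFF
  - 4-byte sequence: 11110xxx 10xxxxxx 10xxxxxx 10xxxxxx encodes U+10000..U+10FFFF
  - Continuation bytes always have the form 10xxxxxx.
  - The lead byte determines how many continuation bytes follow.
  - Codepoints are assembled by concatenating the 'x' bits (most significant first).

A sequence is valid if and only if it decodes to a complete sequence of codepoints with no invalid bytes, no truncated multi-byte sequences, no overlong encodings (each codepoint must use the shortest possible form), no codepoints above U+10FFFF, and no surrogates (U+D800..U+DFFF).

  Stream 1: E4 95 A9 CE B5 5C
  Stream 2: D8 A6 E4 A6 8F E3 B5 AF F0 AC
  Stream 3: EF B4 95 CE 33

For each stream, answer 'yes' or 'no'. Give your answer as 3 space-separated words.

Answer: yes no no

Derivation:
Stream 1: decodes cleanly. VALID
Stream 2: error at byte offset 10. INVALID
Stream 3: error at byte offset 4. INVALID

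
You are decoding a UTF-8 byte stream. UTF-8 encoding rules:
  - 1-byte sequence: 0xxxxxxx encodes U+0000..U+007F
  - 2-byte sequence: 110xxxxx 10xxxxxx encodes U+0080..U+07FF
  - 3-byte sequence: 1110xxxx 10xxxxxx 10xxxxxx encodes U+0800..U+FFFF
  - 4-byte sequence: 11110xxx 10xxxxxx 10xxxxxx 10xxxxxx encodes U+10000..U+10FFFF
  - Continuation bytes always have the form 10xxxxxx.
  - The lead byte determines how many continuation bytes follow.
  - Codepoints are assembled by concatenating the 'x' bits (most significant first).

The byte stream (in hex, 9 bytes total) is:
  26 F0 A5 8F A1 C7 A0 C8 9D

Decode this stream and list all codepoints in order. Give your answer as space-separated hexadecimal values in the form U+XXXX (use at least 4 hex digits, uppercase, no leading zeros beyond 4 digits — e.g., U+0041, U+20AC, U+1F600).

Byte[0]=26: 1-byte ASCII. cp=U+0026
Byte[1]=F0: 4-byte lead, need 3 cont bytes. acc=0x0
Byte[2]=A5: continuation. acc=(acc<<6)|0x25=0x25
Byte[3]=8F: continuation. acc=(acc<<6)|0x0F=0x94F
Byte[4]=A1: continuation. acc=(acc<<6)|0x21=0x253E1
Completed: cp=U+253E1 (starts at byte 1)
Byte[5]=C7: 2-byte lead, need 1 cont bytes. acc=0x7
Byte[6]=A0: continuation. acc=(acc<<6)|0x20=0x1E0
Completed: cp=U+01E0 (starts at byte 5)
Byte[7]=C8: 2-byte lead, need 1 cont bytes. acc=0x8
Byte[8]=9D: continuation. acc=(acc<<6)|0x1D=0x21D
Completed: cp=U+021D (starts at byte 7)

Answer: U+0026 U+253E1 U+01E0 U+021D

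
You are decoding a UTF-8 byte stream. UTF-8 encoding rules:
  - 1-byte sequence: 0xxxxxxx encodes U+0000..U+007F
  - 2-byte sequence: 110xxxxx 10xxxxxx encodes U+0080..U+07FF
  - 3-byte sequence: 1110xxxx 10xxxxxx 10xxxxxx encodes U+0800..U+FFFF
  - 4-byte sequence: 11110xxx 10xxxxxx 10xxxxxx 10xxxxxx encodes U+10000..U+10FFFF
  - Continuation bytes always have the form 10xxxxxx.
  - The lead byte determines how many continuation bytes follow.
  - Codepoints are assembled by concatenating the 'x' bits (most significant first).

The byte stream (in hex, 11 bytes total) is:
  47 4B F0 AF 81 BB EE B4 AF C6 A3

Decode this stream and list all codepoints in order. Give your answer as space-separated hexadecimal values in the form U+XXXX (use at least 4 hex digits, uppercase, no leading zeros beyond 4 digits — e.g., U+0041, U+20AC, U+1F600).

Byte[0]=47: 1-byte ASCII. cp=U+0047
Byte[1]=4B: 1-byte ASCII. cp=U+004B
Byte[2]=F0: 4-byte lead, need 3 cont bytes. acc=0x0
Byte[3]=AF: continuation. acc=(acc<<6)|0x2F=0x2F
Byte[4]=81: continuation. acc=(acc<<6)|0x01=0xBC1
Byte[5]=BB: continuation. acc=(acc<<6)|0x3B=0x2F07B
Completed: cp=U+2F07B (starts at byte 2)
Byte[6]=EE: 3-byte lead, need 2 cont bytes. acc=0xE
Byte[7]=B4: continuation. acc=(acc<<6)|0x34=0x3B4
Byte[8]=AF: continuation. acc=(acc<<6)|0x2F=0xED2F
Completed: cp=U+ED2F (starts at byte 6)
Byte[9]=C6: 2-byte lead, need 1 cont bytes. acc=0x6
Byte[10]=A3: continuation. acc=(acc<<6)|0x23=0x1A3
Completed: cp=U+01A3 (starts at byte 9)

Answer: U+0047 U+004B U+2F07B U+ED2F U+01A3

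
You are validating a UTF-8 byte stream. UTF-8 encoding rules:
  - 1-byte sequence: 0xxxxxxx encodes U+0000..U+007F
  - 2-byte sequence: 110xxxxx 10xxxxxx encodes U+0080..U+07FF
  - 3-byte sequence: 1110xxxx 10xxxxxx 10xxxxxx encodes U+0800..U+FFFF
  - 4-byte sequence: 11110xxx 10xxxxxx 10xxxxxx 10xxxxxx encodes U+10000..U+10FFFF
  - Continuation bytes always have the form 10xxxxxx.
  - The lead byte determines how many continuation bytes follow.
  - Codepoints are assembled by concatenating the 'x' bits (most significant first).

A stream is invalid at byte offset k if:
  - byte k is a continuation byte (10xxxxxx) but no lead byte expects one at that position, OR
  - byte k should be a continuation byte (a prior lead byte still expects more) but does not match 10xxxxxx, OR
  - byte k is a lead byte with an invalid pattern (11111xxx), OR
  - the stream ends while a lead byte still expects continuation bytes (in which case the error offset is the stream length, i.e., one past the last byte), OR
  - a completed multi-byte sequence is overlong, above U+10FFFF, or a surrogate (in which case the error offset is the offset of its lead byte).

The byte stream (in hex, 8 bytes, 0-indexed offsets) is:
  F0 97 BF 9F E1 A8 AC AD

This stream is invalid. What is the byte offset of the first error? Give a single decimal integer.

Byte[0]=F0: 4-byte lead, need 3 cont bytes. acc=0x0
Byte[1]=97: continuation. acc=(acc<<6)|0x17=0x17
Byte[2]=BF: continuation. acc=(acc<<6)|0x3F=0x5FF
Byte[3]=9F: continuation. acc=(acc<<6)|0x1F=0x17FDF
Completed: cp=U+17FDF (starts at byte 0)
Byte[4]=E1: 3-byte lead, need 2 cont bytes. acc=0x1
Byte[5]=A8: continuation. acc=(acc<<6)|0x28=0x68
Byte[6]=AC: continuation. acc=(acc<<6)|0x2C=0x1A2C
Completed: cp=U+1A2C (starts at byte 4)
Byte[7]=AD: INVALID lead byte (not 0xxx/110x/1110/11110)

Answer: 7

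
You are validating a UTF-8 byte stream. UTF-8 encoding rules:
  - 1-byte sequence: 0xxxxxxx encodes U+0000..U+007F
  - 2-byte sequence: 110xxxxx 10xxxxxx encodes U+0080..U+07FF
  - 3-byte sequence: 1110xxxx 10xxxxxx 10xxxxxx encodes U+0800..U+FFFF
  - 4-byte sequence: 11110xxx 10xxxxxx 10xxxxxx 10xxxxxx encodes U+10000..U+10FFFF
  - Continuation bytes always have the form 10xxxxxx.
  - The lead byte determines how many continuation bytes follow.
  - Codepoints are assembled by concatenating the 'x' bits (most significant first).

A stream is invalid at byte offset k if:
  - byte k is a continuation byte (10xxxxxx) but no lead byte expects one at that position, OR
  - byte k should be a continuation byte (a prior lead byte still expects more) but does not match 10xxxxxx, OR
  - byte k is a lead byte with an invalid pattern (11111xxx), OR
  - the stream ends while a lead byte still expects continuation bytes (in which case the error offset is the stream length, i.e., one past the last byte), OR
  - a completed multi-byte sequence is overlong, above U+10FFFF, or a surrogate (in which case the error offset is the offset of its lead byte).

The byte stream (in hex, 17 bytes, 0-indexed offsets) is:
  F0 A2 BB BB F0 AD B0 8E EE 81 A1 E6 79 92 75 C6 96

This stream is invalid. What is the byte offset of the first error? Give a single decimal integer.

Byte[0]=F0: 4-byte lead, need 3 cont bytes. acc=0x0
Byte[1]=A2: continuation. acc=(acc<<6)|0x22=0x22
Byte[2]=BB: continuation. acc=(acc<<6)|0x3B=0x8BB
Byte[3]=BB: continuation. acc=(acc<<6)|0x3B=0x22EFB
Completed: cp=U+22EFB (starts at byte 0)
Byte[4]=F0: 4-byte lead, need 3 cont bytes. acc=0x0
Byte[5]=AD: continuation. acc=(acc<<6)|0x2D=0x2D
Byte[6]=B0: continuation. acc=(acc<<6)|0x30=0xB70
Byte[7]=8E: continuation. acc=(acc<<6)|0x0E=0x2DC0E
Completed: cp=U+2DC0E (starts at byte 4)
Byte[8]=EE: 3-byte lead, need 2 cont bytes. acc=0xE
Byte[9]=81: continuation. acc=(acc<<6)|0x01=0x381
Byte[10]=A1: continuation. acc=(acc<<6)|0x21=0xE061
Completed: cp=U+E061 (starts at byte 8)
Byte[11]=E6: 3-byte lead, need 2 cont bytes. acc=0x6
Byte[12]=79: expected 10xxxxxx continuation. INVALID

Answer: 12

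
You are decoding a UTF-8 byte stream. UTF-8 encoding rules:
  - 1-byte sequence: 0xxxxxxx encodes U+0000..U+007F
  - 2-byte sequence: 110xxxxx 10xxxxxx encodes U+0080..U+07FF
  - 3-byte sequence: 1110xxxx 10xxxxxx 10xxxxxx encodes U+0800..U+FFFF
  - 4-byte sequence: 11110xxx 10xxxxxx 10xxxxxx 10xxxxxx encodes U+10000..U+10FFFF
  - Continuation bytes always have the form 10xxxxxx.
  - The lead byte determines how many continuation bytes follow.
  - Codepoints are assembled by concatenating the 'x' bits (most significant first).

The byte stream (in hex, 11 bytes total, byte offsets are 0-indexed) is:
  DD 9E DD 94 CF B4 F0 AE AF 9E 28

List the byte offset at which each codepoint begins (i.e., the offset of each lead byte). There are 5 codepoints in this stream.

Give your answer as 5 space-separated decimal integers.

Answer: 0 2 4 6 10

Derivation:
Byte[0]=DD: 2-byte lead, need 1 cont bytes. acc=0x1D
Byte[1]=9E: continuation. acc=(acc<<6)|0x1E=0x75E
Completed: cp=U+075E (starts at byte 0)
Byte[2]=DD: 2-byte lead, need 1 cont bytes. acc=0x1D
Byte[3]=94: continuation. acc=(acc<<6)|0x14=0x754
Completed: cp=U+0754 (starts at byte 2)
Byte[4]=CF: 2-byte lead, need 1 cont bytes. acc=0xF
Byte[5]=B4: continuation. acc=(acc<<6)|0x34=0x3F4
Completed: cp=U+03F4 (starts at byte 4)
Byte[6]=F0: 4-byte lead, need 3 cont bytes. acc=0x0
Byte[7]=AE: continuation. acc=(acc<<6)|0x2E=0x2E
Byte[8]=AF: continuation. acc=(acc<<6)|0x2F=0xBAF
Byte[9]=9E: continuation. acc=(acc<<6)|0x1E=0x2EBDE
Completed: cp=U+2EBDE (starts at byte 6)
Byte[10]=28: 1-byte ASCII. cp=U+0028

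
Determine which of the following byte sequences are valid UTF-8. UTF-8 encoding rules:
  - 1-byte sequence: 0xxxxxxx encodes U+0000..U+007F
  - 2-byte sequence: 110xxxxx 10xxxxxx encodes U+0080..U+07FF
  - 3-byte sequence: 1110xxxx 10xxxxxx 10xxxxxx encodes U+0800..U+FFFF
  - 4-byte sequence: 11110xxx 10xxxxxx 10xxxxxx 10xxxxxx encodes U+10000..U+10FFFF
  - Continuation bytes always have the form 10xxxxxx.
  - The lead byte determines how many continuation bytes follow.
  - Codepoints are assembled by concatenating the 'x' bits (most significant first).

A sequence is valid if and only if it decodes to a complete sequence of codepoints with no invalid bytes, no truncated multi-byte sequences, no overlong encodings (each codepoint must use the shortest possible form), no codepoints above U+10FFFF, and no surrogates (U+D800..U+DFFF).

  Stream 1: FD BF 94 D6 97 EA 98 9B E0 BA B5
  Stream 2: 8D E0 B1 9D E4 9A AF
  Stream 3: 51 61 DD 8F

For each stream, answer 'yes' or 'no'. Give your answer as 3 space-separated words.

Stream 1: error at byte offset 0. INVALID
Stream 2: error at byte offset 0. INVALID
Stream 3: decodes cleanly. VALID

Answer: no no yes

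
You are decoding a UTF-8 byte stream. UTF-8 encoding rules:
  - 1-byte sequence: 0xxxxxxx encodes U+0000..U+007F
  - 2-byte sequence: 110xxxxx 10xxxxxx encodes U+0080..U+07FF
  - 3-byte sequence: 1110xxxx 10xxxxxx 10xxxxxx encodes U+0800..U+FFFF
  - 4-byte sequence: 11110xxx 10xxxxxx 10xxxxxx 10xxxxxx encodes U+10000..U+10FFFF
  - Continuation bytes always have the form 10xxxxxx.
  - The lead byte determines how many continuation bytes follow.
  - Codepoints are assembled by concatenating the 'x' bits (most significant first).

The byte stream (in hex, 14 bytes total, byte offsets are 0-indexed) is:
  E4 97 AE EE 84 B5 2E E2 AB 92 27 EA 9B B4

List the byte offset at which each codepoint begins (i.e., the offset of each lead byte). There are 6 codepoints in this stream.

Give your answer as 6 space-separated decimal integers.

Byte[0]=E4: 3-byte lead, need 2 cont bytes. acc=0x4
Byte[1]=97: continuation. acc=(acc<<6)|0x17=0x117
Byte[2]=AE: continuation. acc=(acc<<6)|0x2E=0x45EE
Completed: cp=U+45EE (starts at byte 0)
Byte[3]=EE: 3-byte lead, need 2 cont bytes. acc=0xE
Byte[4]=84: continuation. acc=(acc<<6)|0x04=0x384
Byte[5]=B5: continuation. acc=(acc<<6)|0x35=0xE135
Completed: cp=U+E135 (starts at byte 3)
Byte[6]=2E: 1-byte ASCII. cp=U+002E
Byte[7]=E2: 3-byte lead, need 2 cont bytes. acc=0x2
Byte[8]=AB: continuation. acc=(acc<<6)|0x2B=0xAB
Byte[9]=92: continuation. acc=(acc<<6)|0x12=0x2AD2
Completed: cp=U+2AD2 (starts at byte 7)
Byte[10]=27: 1-byte ASCII. cp=U+0027
Byte[11]=EA: 3-byte lead, need 2 cont bytes. acc=0xA
Byte[12]=9B: continuation. acc=(acc<<6)|0x1B=0x29B
Byte[13]=B4: continuation. acc=(acc<<6)|0x34=0xA6F4
Completed: cp=U+A6F4 (starts at byte 11)

Answer: 0 3 6 7 10 11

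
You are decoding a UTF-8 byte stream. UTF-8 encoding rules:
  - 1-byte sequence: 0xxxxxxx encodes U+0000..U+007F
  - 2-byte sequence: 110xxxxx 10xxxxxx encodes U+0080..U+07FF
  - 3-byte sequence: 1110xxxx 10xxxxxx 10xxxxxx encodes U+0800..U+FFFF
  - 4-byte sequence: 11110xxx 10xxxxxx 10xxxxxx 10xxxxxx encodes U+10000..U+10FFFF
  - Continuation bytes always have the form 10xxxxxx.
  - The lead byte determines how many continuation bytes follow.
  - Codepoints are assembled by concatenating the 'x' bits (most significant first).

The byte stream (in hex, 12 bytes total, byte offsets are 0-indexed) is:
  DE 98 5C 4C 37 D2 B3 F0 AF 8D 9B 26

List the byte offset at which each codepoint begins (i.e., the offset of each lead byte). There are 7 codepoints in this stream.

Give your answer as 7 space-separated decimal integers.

Byte[0]=DE: 2-byte lead, need 1 cont bytes. acc=0x1E
Byte[1]=98: continuation. acc=(acc<<6)|0x18=0x798
Completed: cp=U+0798 (starts at byte 0)
Byte[2]=5C: 1-byte ASCII. cp=U+005C
Byte[3]=4C: 1-byte ASCII. cp=U+004C
Byte[4]=37: 1-byte ASCII. cp=U+0037
Byte[5]=D2: 2-byte lead, need 1 cont bytes. acc=0x12
Byte[6]=B3: continuation. acc=(acc<<6)|0x33=0x4B3
Completed: cp=U+04B3 (starts at byte 5)
Byte[7]=F0: 4-byte lead, need 3 cont bytes. acc=0x0
Byte[8]=AF: continuation. acc=(acc<<6)|0x2F=0x2F
Byte[9]=8D: continuation. acc=(acc<<6)|0x0D=0xBCD
Byte[10]=9B: continuation. acc=(acc<<6)|0x1B=0x2F35B
Completed: cp=U+2F35B (starts at byte 7)
Byte[11]=26: 1-byte ASCII. cp=U+0026

Answer: 0 2 3 4 5 7 11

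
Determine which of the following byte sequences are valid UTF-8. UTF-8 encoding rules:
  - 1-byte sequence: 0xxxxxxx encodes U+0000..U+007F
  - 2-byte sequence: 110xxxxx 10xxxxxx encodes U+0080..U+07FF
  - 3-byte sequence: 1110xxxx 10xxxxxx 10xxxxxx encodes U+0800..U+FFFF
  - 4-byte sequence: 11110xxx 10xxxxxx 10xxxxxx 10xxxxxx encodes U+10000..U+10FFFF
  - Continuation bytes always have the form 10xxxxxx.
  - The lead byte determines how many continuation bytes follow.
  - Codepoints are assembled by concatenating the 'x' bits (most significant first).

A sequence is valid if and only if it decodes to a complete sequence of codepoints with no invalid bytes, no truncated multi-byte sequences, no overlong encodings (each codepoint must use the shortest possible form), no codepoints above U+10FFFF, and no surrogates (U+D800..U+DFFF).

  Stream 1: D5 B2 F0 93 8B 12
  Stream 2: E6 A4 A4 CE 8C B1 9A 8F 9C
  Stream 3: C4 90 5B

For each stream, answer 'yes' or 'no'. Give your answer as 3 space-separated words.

Stream 1: error at byte offset 5. INVALID
Stream 2: error at byte offset 5. INVALID
Stream 3: decodes cleanly. VALID

Answer: no no yes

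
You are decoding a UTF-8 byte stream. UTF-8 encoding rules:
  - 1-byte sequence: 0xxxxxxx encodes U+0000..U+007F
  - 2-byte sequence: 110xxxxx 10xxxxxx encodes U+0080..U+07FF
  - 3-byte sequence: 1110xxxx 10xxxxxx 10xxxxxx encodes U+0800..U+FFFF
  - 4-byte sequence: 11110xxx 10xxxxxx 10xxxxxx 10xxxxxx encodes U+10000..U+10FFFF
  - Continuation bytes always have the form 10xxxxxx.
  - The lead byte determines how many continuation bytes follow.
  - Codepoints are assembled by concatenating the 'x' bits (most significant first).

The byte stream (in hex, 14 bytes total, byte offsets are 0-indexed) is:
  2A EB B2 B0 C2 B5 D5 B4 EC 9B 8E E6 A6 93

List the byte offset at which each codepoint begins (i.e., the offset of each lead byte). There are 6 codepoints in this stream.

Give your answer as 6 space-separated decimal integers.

Answer: 0 1 4 6 8 11

Derivation:
Byte[0]=2A: 1-byte ASCII. cp=U+002A
Byte[1]=EB: 3-byte lead, need 2 cont bytes. acc=0xB
Byte[2]=B2: continuation. acc=(acc<<6)|0x32=0x2F2
Byte[3]=B0: continuation. acc=(acc<<6)|0x30=0xBCB0
Completed: cp=U+BCB0 (starts at byte 1)
Byte[4]=C2: 2-byte lead, need 1 cont bytes. acc=0x2
Byte[5]=B5: continuation. acc=(acc<<6)|0x35=0xB5
Completed: cp=U+00B5 (starts at byte 4)
Byte[6]=D5: 2-byte lead, need 1 cont bytes. acc=0x15
Byte[7]=B4: continuation. acc=(acc<<6)|0x34=0x574
Completed: cp=U+0574 (starts at byte 6)
Byte[8]=EC: 3-byte lead, need 2 cont bytes. acc=0xC
Byte[9]=9B: continuation. acc=(acc<<6)|0x1B=0x31B
Byte[10]=8E: continuation. acc=(acc<<6)|0x0E=0xC6CE
Completed: cp=U+C6CE (starts at byte 8)
Byte[11]=E6: 3-byte lead, need 2 cont bytes. acc=0x6
Byte[12]=A6: continuation. acc=(acc<<6)|0x26=0x1A6
Byte[13]=93: continuation. acc=(acc<<6)|0x13=0x6993
Completed: cp=U+6993 (starts at byte 11)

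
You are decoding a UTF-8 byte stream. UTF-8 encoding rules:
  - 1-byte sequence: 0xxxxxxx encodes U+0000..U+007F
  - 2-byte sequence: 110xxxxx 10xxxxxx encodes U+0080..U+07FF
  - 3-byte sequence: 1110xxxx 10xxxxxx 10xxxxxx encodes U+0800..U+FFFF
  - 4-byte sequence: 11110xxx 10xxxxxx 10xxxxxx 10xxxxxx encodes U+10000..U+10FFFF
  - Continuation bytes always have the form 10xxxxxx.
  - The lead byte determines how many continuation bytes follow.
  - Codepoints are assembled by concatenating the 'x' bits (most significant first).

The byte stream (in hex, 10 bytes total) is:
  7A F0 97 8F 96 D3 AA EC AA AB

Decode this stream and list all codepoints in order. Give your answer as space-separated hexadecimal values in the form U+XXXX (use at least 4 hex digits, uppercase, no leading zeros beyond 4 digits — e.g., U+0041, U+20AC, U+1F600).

Answer: U+007A U+173D6 U+04EA U+CAAB

Derivation:
Byte[0]=7A: 1-byte ASCII. cp=U+007A
Byte[1]=F0: 4-byte lead, need 3 cont bytes. acc=0x0
Byte[2]=97: continuation. acc=(acc<<6)|0x17=0x17
Byte[3]=8F: continuation. acc=(acc<<6)|0x0F=0x5CF
Byte[4]=96: continuation. acc=(acc<<6)|0x16=0x173D6
Completed: cp=U+173D6 (starts at byte 1)
Byte[5]=D3: 2-byte lead, need 1 cont bytes. acc=0x13
Byte[6]=AA: continuation. acc=(acc<<6)|0x2A=0x4EA
Completed: cp=U+04EA (starts at byte 5)
Byte[7]=EC: 3-byte lead, need 2 cont bytes. acc=0xC
Byte[8]=AA: continuation. acc=(acc<<6)|0x2A=0x32A
Byte[9]=AB: continuation. acc=(acc<<6)|0x2B=0xCAAB
Completed: cp=U+CAAB (starts at byte 7)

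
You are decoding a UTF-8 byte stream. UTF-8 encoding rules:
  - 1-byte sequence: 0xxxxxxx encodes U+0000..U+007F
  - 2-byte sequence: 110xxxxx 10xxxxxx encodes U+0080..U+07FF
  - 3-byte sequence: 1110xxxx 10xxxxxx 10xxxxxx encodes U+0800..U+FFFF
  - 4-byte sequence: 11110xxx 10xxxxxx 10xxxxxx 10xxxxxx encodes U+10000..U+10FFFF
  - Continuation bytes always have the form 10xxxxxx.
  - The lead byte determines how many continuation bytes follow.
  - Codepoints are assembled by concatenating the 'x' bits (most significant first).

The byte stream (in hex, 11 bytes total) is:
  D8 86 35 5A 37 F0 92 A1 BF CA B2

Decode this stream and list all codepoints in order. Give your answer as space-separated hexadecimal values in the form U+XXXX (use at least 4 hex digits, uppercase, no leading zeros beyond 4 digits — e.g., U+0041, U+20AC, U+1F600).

Answer: U+0606 U+0035 U+005A U+0037 U+1287F U+02B2

Derivation:
Byte[0]=D8: 2-byte lead, need 1 cont bytes. acc=0x18
Byte[1]=86: continuation. acc=(acc<<6)|0x06=0x606
Completed: cp=U+0606 (starts at byte 0)
Byte[2]=35: 1-byte ASCII. cp=U+0035
Byte[3]=5A: 1-byte ASCII. cp=U+005A
Byte[4]=37: 1-byte ASCII. cp=U+0037
Byte[5]=F0: 4-byte lead, need 3 cont bytes. acc=0x0
Byte[6]=92: continuation. acc=(acc<<6)|0x12=0x12
Byte[7]=A1: continuation. acc=(acc<<6)|0x21=0x4A1
Byte[8]=BF: continuation. acc=(acc<<6)|0x3F=0x1287F
Completed: cp=U+1287F (starts at byte 5)
Byte[9]=CA: 2-byte lead, need 1 cont bytes. acc=0xA
Byte[10]=B2: continuation. acc=(acc<<6)|0x32=0x2B2
Completed: cp=U+02B2 (starts at byte 9)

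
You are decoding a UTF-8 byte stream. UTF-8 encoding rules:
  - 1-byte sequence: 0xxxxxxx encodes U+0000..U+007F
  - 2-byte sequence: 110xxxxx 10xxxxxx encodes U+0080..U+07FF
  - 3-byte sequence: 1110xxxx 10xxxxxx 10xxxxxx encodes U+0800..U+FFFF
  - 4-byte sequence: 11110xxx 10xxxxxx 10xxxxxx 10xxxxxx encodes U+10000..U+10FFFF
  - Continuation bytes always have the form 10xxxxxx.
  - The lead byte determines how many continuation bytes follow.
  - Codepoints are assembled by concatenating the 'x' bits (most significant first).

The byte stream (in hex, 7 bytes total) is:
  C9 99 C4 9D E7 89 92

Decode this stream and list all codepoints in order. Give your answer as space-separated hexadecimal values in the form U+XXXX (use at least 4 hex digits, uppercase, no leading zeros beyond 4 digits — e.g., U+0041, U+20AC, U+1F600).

Answer: U+0259 U+011D U+7252

Derivation:
Byte[0]=C9: 2-byte lead, need 1 cont bytes. acc=0x9
Byte[1]=99: continuation. acc=(acc<<6)|0x19=0x259
Completed: cp=U+0259 (starts at byte 0)
Byte[2]=C4: 2-byte lead, need 1 cont bytes. acc=0x4
Byte[3]=9D: continuation. acc=(acc<<6)|0x1D=0x11D
Completed: cp=U+011D (starts at byte 2)
Byte[4]=E7: 3-byte lead, need 2 cont bytes. acc=0x7
Byte[5]=89: continuation. acc=(acc<<6)|0x09=0x1C9
Byte[6]=92: continuation. acc=(acc<<6)|0x12=0x7252
Completed: cp=U+7252 (starts at byte 4)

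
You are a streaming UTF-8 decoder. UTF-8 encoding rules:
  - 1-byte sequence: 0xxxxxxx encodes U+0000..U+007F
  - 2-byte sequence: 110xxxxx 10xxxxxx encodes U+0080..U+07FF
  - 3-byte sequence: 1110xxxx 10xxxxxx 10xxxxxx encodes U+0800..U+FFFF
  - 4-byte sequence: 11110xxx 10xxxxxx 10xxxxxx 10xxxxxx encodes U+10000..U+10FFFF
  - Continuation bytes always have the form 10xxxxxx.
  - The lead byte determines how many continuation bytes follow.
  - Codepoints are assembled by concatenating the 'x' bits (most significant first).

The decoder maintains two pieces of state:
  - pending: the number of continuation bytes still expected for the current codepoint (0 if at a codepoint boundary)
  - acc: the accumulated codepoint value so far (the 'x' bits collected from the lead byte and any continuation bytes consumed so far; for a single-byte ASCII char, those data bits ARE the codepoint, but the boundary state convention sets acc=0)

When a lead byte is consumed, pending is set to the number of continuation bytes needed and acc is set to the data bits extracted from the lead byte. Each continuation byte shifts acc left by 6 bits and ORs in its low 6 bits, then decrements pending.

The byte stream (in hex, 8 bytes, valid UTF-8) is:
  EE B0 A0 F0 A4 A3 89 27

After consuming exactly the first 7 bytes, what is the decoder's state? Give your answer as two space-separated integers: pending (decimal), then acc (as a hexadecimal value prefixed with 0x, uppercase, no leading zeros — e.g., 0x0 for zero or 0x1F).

Byte[0]=EE: 3-byte lead. pending=2, acc=0xE
Byte[1]=B0: continuation. acc=(acc<<6)|0x30=0x3B0, pending=1
Byte[2]=A0: continuation. acc=(acc<<6)|0x20=0xEC20, pending=0
Byte[3]=F0: 4-byte lead. pending=3, acc=0x0
Byte[4]=A4: continuation. acc=(acc<<6)|0x24=0x24, pending=2
Byte[5]=A3: continuation. acc=(acc<<6)|0x23=0x923, pending=1
Byte[6]=89: continuation. acc=(acc<<6)|0x09=0x248C9, pending=0

Answer: 0 0x248C9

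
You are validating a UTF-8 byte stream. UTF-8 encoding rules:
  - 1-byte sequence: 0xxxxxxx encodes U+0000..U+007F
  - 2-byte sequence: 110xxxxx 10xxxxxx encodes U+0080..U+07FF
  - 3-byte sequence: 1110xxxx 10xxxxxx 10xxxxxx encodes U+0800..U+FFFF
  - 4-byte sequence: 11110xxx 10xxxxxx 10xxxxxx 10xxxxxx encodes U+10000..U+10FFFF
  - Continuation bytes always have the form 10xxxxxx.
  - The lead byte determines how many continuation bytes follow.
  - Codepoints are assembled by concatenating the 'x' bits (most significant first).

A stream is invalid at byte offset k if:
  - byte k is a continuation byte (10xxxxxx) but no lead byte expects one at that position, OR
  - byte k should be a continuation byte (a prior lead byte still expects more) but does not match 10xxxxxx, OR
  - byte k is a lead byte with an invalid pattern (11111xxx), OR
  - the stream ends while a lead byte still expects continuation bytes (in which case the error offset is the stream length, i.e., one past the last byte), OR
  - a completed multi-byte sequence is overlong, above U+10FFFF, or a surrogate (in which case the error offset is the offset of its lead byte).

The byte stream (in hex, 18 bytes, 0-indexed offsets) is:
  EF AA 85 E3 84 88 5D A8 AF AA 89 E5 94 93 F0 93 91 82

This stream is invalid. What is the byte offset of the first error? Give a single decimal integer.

Answer: 7

Derivation:
Byte[0]=EF: 3-byte lead, need 2 cont bytes. acc=0xF
Byte[1]=AA: continuation. acc=(acc<<6)|0x2A=0x3EA
Byte[2]=85: continuation. acc=(acc<<6)|0x05=0xFA85
Completed: cp=U+FA85 (starts at byte 0)
Byte[3]=E3: 3-byte lead, need 2 cont bytes. acc=0x3
Byte[4]=84: continuation. acc=(acc<<6)|0x04=0xC4
Byte[5]=88: continuation. acc=(acc<<6)|0x08=0x3108
Completed: cp=U+3108 (starts at byte 3)
Byte[6]=5D: 1-byte ASCII. cp=U+005D
Byte[7]=A8: INVALID lead byte (not 0xxx/110x/1110/11110)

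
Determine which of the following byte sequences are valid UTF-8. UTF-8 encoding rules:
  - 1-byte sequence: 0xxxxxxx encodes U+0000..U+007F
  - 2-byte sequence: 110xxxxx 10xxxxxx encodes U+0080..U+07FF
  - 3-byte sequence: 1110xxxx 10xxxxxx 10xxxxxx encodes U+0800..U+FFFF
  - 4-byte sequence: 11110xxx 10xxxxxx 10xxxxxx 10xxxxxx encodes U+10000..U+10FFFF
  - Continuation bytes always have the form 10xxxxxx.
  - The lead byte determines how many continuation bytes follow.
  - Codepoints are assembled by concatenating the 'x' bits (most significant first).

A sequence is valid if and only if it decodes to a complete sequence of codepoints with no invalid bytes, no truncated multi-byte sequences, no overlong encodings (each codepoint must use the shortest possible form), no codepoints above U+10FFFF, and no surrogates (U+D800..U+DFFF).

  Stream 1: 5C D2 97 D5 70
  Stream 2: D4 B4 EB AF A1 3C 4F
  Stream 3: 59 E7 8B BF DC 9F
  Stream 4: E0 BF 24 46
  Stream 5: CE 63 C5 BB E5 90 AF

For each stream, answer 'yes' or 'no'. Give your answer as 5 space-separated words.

Stream 1: error at byte offset 4. INVALID
Stream 2: decodes cleanly. VALID
Stream 3: decodes cleanly. VALID
Stream 4: error at byte offset 2. INVALID
Stream 5: error at byte offset 1. INVALID

Answer: no yes yes no no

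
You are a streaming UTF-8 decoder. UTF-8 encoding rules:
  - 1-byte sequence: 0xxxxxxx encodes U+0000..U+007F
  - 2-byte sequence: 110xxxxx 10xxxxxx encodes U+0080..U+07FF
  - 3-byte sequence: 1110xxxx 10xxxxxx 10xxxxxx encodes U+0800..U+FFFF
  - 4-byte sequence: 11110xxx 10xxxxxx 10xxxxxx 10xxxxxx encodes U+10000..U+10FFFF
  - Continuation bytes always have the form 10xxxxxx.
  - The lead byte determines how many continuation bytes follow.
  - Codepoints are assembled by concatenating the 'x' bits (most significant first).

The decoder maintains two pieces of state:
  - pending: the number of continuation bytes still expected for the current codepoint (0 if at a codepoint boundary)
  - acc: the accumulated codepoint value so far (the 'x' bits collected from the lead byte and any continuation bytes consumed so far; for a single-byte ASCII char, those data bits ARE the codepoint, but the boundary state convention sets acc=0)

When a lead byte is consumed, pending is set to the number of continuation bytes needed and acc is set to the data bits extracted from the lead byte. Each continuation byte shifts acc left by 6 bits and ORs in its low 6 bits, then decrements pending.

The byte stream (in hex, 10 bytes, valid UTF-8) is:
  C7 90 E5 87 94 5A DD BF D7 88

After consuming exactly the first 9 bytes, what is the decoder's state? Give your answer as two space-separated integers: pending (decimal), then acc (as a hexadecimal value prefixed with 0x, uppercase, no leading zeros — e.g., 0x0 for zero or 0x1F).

Byte[0]=C7: 2-byte lead. pending=1, acc=0x7
Byte[1]=90: continuation. acc=(acc<<6)|0x10=0x1D0, pending=0
Byte[2]=E5: 3-byte lead. pending=2, acc=0x5
Byte[3]=87: continuation. acc=(acc<<6)|0x07=0x147, pending=1
Byte[4]=94: continuation. acc=(acc<<6)|0x14=0x51D4, pending=0
Byte[5]=5A: 1-byte. pending=0, acc=0x0
Byte[6]=DD: 2-byte lead. pending=1, acc=0x1D
Byte[7]=BF: continuation. acc=(acc<<6)|0x3F=0x77F, pending=0
Byte[8]=D7: 2-byte lead. pending=1, acc=0x17

Answer: 1 0x17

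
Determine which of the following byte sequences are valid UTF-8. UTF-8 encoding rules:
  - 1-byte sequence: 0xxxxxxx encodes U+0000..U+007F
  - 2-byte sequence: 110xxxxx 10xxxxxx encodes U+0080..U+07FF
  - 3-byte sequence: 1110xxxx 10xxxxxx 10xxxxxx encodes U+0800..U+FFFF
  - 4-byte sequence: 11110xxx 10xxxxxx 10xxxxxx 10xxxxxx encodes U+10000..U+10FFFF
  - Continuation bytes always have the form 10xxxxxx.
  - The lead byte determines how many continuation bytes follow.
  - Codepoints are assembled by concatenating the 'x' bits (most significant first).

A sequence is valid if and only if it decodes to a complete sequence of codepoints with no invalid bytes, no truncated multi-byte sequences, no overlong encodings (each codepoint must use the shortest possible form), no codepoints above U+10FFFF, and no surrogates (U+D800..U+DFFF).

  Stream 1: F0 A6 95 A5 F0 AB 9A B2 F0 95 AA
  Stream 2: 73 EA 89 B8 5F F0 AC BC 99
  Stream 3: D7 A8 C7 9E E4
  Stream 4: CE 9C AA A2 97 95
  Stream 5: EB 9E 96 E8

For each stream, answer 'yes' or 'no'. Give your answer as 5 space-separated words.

Answer: no yes no no no

Derivation:
Stream 1: error at byte offset 11. INVALID
Stream 2: decodes cleanly. VALID
Stream 3: error at byte offset 5. INVALID
Stream 4: error at byte offset 2. INVALID
Stream 5: error at byte offset 4. INVALID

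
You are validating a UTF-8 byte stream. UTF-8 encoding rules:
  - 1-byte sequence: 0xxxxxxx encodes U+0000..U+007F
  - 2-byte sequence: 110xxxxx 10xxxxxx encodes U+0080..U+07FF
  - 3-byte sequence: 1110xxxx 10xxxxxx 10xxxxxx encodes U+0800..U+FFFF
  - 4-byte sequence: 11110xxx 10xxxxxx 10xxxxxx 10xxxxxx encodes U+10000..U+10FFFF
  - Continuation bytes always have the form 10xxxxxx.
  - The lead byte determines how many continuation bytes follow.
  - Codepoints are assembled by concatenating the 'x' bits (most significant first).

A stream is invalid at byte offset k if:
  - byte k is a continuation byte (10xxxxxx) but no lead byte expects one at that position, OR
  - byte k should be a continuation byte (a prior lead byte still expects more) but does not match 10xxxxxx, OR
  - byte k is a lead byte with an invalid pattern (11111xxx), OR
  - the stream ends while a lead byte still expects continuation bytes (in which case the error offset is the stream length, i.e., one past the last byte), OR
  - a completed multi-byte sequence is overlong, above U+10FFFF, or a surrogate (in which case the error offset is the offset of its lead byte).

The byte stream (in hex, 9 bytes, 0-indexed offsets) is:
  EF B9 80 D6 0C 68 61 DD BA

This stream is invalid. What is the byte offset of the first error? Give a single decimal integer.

Answer: 4

Derivation:
Byte[0]=EF: 3-byte lead, need 2 cont bytes. acc=0xF
Byte[1]=B9: continuation. acc=(acc<<6)|0x39=0x3F9
Byte[2]=80: continuation. acc=(acc<<6)|0x00=0xFE40
Completed: cp=U+FE40 (starts at byte 0)
Byte[3]=D6: 2-byte lead, need 1 cont bytes. acc=0x16
Byte[4]=0C: expected 10xxxxxx continuation. INVALID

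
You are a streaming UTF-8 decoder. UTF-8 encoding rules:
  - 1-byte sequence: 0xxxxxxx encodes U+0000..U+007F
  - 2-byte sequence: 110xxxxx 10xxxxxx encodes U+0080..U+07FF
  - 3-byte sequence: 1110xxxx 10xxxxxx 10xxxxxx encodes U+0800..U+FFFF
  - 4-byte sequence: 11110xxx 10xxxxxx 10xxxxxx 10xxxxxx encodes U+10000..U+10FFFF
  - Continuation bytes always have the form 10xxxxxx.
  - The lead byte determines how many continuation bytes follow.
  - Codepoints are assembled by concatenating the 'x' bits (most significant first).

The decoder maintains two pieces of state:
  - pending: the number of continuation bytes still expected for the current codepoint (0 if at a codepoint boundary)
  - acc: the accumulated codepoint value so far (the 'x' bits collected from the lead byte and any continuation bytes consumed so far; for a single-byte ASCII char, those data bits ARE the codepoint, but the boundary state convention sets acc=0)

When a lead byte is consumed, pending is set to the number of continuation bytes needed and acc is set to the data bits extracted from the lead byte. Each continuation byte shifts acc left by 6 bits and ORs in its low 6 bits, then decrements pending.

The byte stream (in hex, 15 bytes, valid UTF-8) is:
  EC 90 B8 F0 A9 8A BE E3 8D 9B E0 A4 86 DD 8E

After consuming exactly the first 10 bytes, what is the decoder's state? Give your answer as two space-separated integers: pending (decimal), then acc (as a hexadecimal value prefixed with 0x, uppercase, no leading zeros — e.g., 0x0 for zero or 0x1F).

Answer: 0 0x335B

Derivation:
Byte[0]=EC: 3-byte lead. pending=2, acc=0xC
Byte[1]=90: continuation. acc=(acc<<6)|0x10=0x310, pending=1
Byte[2]=B8: continuation. acc=(acc<<6)|0x38=0xC438, pending=0
Byte[3]=F0: 4-byte lead. pending=3, acc=0x0
Byte[4]=A9: continuation. acc=(acc<<6)|0x29=0x29, pending=2
Byte[5]=8A: continuation. acc=(acc<<6)|0x0A=0xA4A, pending=1
Byte[6]=BE: continuation. acc=(acc<<6)|0x3E=0x292BE, pending=0
Byte[7]=E3: 3-byte lead. pending=2, acc=0x3
Byte[8]=8D: continuation. acc=(acc<<6)|0x0D=0xCD, pending=1
Byte[9]=9B: continuation. acc=(acc<<6)|0x1B=0x335B, pending=0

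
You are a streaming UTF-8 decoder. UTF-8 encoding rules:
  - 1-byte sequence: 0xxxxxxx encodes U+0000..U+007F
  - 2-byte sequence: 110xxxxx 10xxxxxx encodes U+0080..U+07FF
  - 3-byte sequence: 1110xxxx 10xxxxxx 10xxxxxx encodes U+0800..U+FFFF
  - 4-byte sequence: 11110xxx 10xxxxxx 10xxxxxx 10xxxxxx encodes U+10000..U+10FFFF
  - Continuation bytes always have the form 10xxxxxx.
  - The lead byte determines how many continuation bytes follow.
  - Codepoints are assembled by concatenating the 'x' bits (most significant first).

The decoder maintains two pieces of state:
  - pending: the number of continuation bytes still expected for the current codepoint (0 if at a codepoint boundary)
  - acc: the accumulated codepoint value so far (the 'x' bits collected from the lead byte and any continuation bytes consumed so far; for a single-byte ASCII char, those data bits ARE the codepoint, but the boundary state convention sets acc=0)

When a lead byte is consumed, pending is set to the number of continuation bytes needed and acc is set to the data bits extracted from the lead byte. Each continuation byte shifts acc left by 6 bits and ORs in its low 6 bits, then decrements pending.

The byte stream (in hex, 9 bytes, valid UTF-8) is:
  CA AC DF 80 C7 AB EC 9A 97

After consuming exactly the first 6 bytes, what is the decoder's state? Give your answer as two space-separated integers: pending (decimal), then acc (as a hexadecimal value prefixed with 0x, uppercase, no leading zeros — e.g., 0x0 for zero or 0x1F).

Byte[0]=CA: 2-byte lead. pending=1, acc=0xA
Byte[1]=AC: continuation. acc=(acc<<6)|0x2C=0x2AC, pending=0
Byte[2]=DF: 2-byte lead. pending=1, acc=0x1F
Byte[3]=80: continuation. acc=(acc<<6)|0x00=0x7C0, pending=0
Byte[4]=C7: 2-byte lead. pending=1, acc=0x7
Byte[5]=AB: continuation. acc=(acc<<6)|0x2B=0x1EB, pending=0

Answer: 0 0x1EB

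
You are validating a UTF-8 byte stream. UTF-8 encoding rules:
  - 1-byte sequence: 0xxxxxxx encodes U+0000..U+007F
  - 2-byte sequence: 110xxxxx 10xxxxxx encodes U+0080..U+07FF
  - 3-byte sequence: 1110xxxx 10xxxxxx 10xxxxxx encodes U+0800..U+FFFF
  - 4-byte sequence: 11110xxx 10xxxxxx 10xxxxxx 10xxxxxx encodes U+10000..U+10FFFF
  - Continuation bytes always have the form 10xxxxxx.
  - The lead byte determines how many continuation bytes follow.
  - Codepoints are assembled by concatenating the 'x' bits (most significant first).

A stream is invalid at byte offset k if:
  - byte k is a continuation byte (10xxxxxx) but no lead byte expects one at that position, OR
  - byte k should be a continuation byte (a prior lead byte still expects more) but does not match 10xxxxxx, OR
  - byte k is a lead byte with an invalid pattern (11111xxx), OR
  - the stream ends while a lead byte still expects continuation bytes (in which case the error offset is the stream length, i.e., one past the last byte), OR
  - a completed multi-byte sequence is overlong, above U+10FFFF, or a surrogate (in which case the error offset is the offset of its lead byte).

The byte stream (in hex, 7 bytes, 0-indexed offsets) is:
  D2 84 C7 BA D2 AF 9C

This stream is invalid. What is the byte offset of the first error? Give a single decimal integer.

Answer: 6

Derivation:
Byte[0]=D2: 2-byte lead, need 1 cont bytes. acc=0x12
Byte[1]=84: continuation. acc=(acc<<6)|0x04=0x484
Completed: cp=U+0484 (starts at byte 0)
Byte[2]=C7: 2-byte lead, need 1 cont bytes. acc=0x7
Byte[3]=BA: continuation. acc=(acc<<6)|0x3A=0x1FA
Completed: cp=U+01FA (starts at byte 2)
Byte[4]=D2: 2-byte lead, need 1 cont bytes. acc=0x12
Byte[5]=AF: continuation. acc=(acc<<6)|0x2F=0x4AF
Completed: cp=U+04AF (starts at byte 4)
Byte[6]=9C: INVALID lead byte (not 0xxx/110x/1110/11110)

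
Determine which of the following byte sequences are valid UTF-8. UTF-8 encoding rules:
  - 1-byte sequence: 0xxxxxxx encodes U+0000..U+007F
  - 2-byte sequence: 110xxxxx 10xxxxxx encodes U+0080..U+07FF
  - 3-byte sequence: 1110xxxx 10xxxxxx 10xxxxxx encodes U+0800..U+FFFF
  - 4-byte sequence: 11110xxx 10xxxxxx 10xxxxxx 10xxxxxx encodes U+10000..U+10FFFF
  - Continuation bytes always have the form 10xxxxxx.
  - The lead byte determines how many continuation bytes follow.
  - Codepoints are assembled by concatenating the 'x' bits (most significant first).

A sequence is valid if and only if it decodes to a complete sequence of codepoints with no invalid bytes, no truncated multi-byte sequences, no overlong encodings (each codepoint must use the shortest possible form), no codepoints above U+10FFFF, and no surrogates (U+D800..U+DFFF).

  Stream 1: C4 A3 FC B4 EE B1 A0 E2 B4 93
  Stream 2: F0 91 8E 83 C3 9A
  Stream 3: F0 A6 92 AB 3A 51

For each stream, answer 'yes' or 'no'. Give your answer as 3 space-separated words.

Answer: no yes yes

Derivation:
Stream 1: error at byte offset 2. INVALID
Stream 2: decodes cleanly. VALID
Stream 3: decodes cleanly. VALID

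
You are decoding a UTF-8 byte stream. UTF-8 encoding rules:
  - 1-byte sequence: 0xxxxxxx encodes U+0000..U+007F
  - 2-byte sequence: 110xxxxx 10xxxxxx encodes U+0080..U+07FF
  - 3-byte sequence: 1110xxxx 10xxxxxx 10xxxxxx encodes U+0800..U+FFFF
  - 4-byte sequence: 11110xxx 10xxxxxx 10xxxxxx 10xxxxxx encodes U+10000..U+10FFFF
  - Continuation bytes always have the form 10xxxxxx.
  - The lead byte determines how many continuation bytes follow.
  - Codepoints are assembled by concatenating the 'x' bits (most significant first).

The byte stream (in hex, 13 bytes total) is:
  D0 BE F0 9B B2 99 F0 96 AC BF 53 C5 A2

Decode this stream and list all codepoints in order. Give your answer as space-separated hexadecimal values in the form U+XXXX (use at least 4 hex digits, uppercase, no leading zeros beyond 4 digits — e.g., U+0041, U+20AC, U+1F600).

Byte[0]=D0: 2-byte lead, need 1 cont bytes. acc=0x10
Byte[1]=BE: continuation. acc=(acc<<6)|0x3E=0x43E
Completed: cp=U+043E (starts at byte 0)
Byte[2]=F0: 4-byte lead, need 3 cont bytes. acc=0x0
Byte[3]=9B: continuation. acc=(acc<<6)|0x1B=0x1B
Byte[4]=B2: continuation. acc=(acc<<6)|0x32=0x6F2
Byte[5]=99: continuation. acc=(acc<<6)|0x19=0x1BC99
Completed: cp=U+1BC99 (starts at byte 2)
Byte[6]=F0: 4-byte lead, need 3 cont bytes. acc=0x0
Byte[7]=96: continuation. acc=(acc<<6)|0x16=0x16
Byte[8]=AC: continuation. acc=(acc<<6)|0x2C=0x5AC
Byte[9]=BF: continuation. acc=(acc<<6)|0x3F=0x16B3F
Completed: cp=U+16B3F (starts at byte 6)
Byte[10]=53: 1-byte ASCII. cp=U+0053
Byte[11]=C5: 2-byte lead, need 1 cont bytes. acc=0x5
Byte[12]=A2: continuation. acc=(acc<<6)|0x22=0x162
Completed: cp=U+0162 (starts at byte 11)

Answer: U+043E U+1BC99 U+16B3F U+0053 U+0162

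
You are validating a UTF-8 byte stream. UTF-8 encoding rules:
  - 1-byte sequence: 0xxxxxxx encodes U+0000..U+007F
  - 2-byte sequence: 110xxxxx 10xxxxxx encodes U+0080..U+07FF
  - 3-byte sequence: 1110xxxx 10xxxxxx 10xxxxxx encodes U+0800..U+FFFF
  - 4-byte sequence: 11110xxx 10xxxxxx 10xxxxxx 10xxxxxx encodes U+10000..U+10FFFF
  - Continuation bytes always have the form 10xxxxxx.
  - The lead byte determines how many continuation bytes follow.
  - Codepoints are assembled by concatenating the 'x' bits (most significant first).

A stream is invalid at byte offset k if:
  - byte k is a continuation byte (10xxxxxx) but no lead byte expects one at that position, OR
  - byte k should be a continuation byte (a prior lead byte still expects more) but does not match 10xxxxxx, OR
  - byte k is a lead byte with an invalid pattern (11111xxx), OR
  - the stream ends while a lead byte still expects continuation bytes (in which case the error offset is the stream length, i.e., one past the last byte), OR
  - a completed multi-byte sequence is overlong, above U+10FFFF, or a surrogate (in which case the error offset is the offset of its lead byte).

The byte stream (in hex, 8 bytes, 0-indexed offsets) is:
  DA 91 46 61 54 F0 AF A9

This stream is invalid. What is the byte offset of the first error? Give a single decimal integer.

Byte[0]=DA: 2-byte lead, need 1 cont bytes. acc=0x1A
Byte[1]=91: continuation. acc=(acc<<6)|0x11=0x691
Completed: cp=U+0691 (starts at byte 0)
Byte[2]=46: 1-byte ASCII. cp=U+0046
Byte[3]=61: 1-byte ASCII. cp=U+0061
Byte[4]=54: 1-byte ASCII. cp=U+0054
Byte[5]=F0: 4-byte lead, need 3 cont bytes. acc=0x0
Byte[6]=AF: continuation. acc=(acc<<6)|0x2F=0x2F
Byte[7]=A9: continuation. acc=(acc<<6)|0x29=0xBE9
Byte[8]: stream ended, expected continuation. INVALID

Answer: 8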